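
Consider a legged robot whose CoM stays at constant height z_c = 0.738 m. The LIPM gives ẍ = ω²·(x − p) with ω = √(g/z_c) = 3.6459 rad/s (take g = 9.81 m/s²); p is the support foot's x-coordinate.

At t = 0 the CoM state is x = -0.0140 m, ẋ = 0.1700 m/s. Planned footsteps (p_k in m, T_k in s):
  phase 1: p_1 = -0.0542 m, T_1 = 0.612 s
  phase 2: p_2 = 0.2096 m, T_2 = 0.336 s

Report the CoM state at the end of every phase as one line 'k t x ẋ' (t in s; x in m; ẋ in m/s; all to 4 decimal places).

1 0.6120 0.3497 1.4752
2 0.9480 1.0979 3.5221

phase 1: p=-0.0542, T=0.612, ωT=2.231291, cosh=4.709634, sinh=4.602244; start (x,ẋ)=(-0.014000, 0.170000) → end (x,ẋ)=(0.349719, 1.475167)
phase 2: p=0.2096, T=0.336, ωT=1.225022, cosh=1.848997, sinh=1.555246; start (x,ẋ)=(0.349719, 1.475167) → end (x,ẋ)=(1.097948, 3.522093)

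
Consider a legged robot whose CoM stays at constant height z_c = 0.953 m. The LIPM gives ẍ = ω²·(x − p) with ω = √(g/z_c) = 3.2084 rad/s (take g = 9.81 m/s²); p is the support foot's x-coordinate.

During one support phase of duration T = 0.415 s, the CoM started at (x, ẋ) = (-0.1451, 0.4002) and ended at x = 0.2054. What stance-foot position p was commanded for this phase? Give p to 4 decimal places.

ωT = 3.2084·0.415 = 1.331486; cosh(ωT) = 2.025375, sinh(ωT) = 1.761291
x(T) = p + (x₀−p)·cosh(ωT) + (ẋ₀/ω)·sinh(ωT) ⇒ p·(1 − cosh) = x(T) − x₀·cosh − (ẋ₀/ω)·sinh
numerator   = 0.2054 − (-0.1451)·2.025375 − (0.4002/3.2084)·1.761291 = 0.279587
denominator = 1 − 2.025375 = -1.025375
p = 0.279587 / -1.025375 = -0.2727

p = -0.2727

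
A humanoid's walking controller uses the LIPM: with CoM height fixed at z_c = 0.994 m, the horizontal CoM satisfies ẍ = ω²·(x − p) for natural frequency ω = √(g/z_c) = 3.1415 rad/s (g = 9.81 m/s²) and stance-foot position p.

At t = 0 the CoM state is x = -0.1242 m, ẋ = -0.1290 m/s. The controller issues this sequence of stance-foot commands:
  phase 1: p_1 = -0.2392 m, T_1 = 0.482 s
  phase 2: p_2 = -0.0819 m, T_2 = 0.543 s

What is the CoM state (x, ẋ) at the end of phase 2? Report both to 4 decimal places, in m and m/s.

x = 0.3992, ẋ = 1.5815

phase 1: p=-0.2392, T=0.482, ωT=1.514203, cosh=2.382890, sinh=2.162907; start (x,ẋ)=(-0.124200, -0.129000) → end (x,ẋ)=(-0.053983, 0.474006)
phase 2: p=-0.0819, T=0.543, ωT=1.705835, cosh=2.843800, sinh=2.662179; start (x,ẋ)=(-0.053983, 0.474006) → end (x,ẋ)=(0.399172, 1.581450)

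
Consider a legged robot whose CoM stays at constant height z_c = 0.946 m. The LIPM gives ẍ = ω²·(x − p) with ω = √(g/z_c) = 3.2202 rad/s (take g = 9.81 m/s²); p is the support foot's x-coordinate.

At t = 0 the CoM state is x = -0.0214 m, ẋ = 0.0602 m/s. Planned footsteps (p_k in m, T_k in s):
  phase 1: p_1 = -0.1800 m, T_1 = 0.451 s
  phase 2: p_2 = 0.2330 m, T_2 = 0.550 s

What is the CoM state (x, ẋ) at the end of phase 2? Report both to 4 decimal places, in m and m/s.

x = 1.2132, ẋ = 3.3649

phase 1: p=-0.1800, T=0.451, ωT=1.452310, cosh=2.253502, sinh=2.019473; start (x,ẋ)=(-0.021400, 0.060200) → end (x,ẋ)=(0.215158, 1.167053)
phase 2: p=0.2330, T=0.550, ωT=1.771110, cosh=3.023759, sinh=2.853615; start (x,ẋ)=(0.215158, 1.167053) → end (x,ẋ)=(1.213248, 3.364938)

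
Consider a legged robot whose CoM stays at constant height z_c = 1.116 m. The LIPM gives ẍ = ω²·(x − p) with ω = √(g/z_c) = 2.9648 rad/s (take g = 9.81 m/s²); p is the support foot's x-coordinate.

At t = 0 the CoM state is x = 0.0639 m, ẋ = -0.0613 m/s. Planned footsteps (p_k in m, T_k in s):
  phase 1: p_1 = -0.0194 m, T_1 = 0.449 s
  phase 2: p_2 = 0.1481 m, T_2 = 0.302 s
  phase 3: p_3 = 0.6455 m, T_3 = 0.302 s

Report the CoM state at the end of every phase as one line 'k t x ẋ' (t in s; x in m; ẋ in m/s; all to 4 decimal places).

1 0.4490 0.1129 0.3107
2 0.7510 0.2047 0.3373
3 1.0530 0.1318 -0.8513

phase 1: p=-0.0194, T=0.449, ωT=1.331195, cosh=2.024863, sinh=1.760702; start (x,ẋ)=(0.063900, -0.061300) → end (x,ẋ)=(0.112867, 0.310713)
phase 2: p=0.1481, T=0.302, ωT=0.895370, cosh=1.428349, sinh=1.019892; start (x,ẋ)=(0.112867, 0.310713) → end (x,ẋ)=(0.204660, 0.337269)
phase 3: p=0.6455, T=0.302, ωT=0.895370, cosh=1.428349, sinh=1.019892; start (x,ẋ)=(0.204660, 0.337269) → end (x,ẋ)=(0.131848, -0.851263)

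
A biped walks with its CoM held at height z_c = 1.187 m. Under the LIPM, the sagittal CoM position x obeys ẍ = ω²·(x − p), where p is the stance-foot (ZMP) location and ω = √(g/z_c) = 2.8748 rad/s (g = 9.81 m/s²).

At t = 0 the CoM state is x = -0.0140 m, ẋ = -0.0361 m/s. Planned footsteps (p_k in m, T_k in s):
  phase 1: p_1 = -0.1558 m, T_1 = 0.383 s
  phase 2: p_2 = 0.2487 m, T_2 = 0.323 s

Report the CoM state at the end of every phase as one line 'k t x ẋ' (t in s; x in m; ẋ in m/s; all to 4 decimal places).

phase 1: p=-0.1558, T=0.383, ωT=1.101048, cosh=1.669920, sinh=1.337397; start (x,ẋ)=(-0.014000, -0.036100) → end (x,ẋ)=(0.064200, 0.484901)
phase 2: p=0.2487, T=0.323, ωT=0.928560, cosh=1.462993, sinh=1.067871; start (x,ẋ)=(0.064200, 0.484901) → end (x,ẋ)=(0.158899, 0.143009)

1 0.3830 0.0642 0.4849
2 0.7060 0.1589 0.1430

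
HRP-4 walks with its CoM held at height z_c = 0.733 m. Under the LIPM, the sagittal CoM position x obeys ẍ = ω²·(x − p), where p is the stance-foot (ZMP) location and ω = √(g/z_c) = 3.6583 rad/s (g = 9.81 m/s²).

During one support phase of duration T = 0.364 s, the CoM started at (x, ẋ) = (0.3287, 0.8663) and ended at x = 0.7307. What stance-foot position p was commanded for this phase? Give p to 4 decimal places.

p = 0.3435

ωT = 3.6583·0.364 = 1.331621; cosh(ωT) = 2.025614, sinh(ωT) = 1.761565
x(T) = p + (x₀−p)·cosh(ωT) + (ẋ₀/ω)·sinh(ωT) ⇒ p·(1 − cosh) = x(T) − x₀·cosh − (ẋ₀/ω)·sinh
numerator   = 0.7307 − (0.3287)·2.025614 − (0.8663/3.6583)·1.761565 = -0.352265
denominator = 1 − 2.025614 = -1.025614
p = -0.352265 / -1.025614 = 0.3435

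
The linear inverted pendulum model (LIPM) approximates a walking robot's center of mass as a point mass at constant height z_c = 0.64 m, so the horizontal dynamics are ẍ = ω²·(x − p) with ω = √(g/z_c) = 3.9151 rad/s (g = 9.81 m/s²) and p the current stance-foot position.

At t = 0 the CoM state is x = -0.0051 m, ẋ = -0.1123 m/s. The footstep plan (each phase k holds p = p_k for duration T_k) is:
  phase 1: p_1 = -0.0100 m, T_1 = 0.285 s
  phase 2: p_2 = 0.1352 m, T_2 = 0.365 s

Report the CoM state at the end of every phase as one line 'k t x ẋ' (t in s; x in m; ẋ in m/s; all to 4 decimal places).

phase 1: p=-0.0100, T=0.285, ωT=1.115803, cosh=1.689836, sinh=1.362184; start (x,ẋ)=(-0.005100, -0.112300) → end (x,ẋ)=(-0.040792, -0.163636)
phase 2: p=0.1352, T=0.365, ωT=1.429011, cosh=2.207058, sinh=1.967512; start (x,ẋ)=(-0.040792, -0.163636) → end (x,ẋ)=(-0.335460, -1.716826)

1 0.2850 -0.0408 -0.1636
2 0.6500 -0.3355 -1.7168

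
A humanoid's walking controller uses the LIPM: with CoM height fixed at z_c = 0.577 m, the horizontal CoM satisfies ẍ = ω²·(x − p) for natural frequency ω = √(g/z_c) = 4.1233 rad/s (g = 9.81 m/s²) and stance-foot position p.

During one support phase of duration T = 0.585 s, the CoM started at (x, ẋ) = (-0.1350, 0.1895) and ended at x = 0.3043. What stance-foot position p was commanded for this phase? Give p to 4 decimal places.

p = -0.1750

ωT = 4.1233·0.585 = 2.412130; cosh(ωT) = 5.623666, sinh(ωT) = 5.534042
x(T) = p + (x₀−p)·cosh(ωT) + (ẋ₀/ω)·sinh(ωT) ⇒ p·(1 − cosh) = x(T) − x₀·cosh − (ẋ₀/ω)·sinh
numerator   = 0.3043 − (-0.1350)·5.623666 − (0.1895/4.1233)·5.534042 = 0.809160
denominator = 1 − 5.623666 = -4.623666
p = 0.809160 / -4.623666 = -0.1750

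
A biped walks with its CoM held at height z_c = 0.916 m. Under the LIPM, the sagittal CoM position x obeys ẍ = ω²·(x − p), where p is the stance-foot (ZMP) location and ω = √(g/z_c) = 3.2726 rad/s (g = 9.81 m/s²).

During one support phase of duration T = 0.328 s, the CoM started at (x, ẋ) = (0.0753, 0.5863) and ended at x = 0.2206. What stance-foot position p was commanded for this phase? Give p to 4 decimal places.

ωT = 3.2726·0.328 = 1.073413; cosh(ωT) = 1.633593, sinh(ωT) = 1.291753
x(T) = p + (x₀−p)·cosh(ωT) + (ẋ₀/ω)·sinh(ωT) ⇒ p·(1 − cosh) = x(T) − x₀·cosh − (ẋ₀/ω)·sinh
numerator   = 0.2206 − (0.0753)·1.633593 − (0.5863/3.2726)·1.291753 = -0.133833
denominator = 1 − 1.633593 = -0.633593
p = -0.133833 / -0.633593 = 0.2112

p = 0.2112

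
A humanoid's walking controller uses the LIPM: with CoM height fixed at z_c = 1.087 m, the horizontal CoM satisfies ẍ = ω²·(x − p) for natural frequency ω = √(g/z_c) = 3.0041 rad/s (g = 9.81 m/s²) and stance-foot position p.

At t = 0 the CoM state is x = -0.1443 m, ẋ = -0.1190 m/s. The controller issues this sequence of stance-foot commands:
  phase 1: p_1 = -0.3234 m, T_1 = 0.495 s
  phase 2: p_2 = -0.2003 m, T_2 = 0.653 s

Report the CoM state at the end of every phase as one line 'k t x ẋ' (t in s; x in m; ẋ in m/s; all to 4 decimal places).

phase 1: p=-0.3234, T=0.495, ωT=1.487030, cosh=2.324989, sinh=2.098946; start (x,ẋ)=(-0.144300, -0.119000) → end (x,ẋ)=(0.009861, 0.852631)
phase 2: p=-0.2003, T=0.653, ωT=1.961677, cosh=3.625934, sinh=3.485311; start (x,ẋ)=(0.009861, 0.852631) → end (x,ẋ)=(1.550939, 5.292016)

1 0.4950 0.0099 0.8526
2 1.1480 1.5509 5.2920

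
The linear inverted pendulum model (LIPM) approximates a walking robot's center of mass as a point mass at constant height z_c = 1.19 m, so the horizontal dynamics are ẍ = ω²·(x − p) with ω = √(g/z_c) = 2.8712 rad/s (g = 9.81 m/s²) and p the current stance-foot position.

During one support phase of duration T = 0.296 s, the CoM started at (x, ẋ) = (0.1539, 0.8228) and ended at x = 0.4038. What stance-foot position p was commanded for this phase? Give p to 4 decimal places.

ωT = 2.8712·0.296 = 0.849875; cosh(ωT) = 1.383412, sinh(ωT) = 0.955943
x(T) = p + (x₀−p)·cosh(ωT) + (ẋ₀/ω)·sinh(ωT) ⇒ p·(1 − cosh) = x(T) − x₀·cosh − (ẋ₀/ω)·sinh
numerator   = 0.4038 − (0.1539)·1.383412 − (0.8228/2.8712)·0.955943 = -0.083052
denominator = 1 − 1.383412 = -0.383412
p = -0.083052 / -0.383412 = 0.2166

p = 0.2166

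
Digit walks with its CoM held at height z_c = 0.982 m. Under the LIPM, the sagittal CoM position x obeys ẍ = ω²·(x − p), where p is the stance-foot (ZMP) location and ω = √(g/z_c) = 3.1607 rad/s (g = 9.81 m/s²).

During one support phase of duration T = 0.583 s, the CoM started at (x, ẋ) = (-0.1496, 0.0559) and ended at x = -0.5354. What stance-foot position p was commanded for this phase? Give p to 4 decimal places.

ωT = 3.1607·0.583 = 1.842688; cosh(ωT) = 3.235939, sinh(ωT) = 3.077548
x(T) = p + (x₀−p)·cosh(ωT) + (ẋ₀/ω)·sinh(ωT) ⇒ p·(1 − cosh) = x(T) − x₀·cosh − (ẋ₀/ω)·sinh
numerator   = -0.5354 − (-0.1496)·3.235939 − (0.0559/3.1607)·3.077548 = -0.105733
denominator = 1 − 3.235939 = -2.235939
p = -0.105733 / -2.235939 = 0.0473

p = 0.0473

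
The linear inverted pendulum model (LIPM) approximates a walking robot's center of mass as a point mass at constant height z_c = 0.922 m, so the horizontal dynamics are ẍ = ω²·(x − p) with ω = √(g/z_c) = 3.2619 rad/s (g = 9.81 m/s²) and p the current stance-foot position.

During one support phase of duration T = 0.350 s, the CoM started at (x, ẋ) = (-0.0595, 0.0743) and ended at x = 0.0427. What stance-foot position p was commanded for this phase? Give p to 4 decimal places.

ωT = 3.2619·0.350 = 1.141665; cosh(ωT) = 1.725633, sinh(ωT) = 1.406346
x(T) = p + (x₀−p)·cosh(ωT) + (ẋ₀/ω)·sinh(ωT) ⇒ p·(1 − cosh) = x(T) − x₀·cosh − (ẋ₀/ω)·sinh
numerator   = 0.0427 − (-0.0595)·1.725633 − (0.0743/3.2619)·1.406346 = 0.113341
denominator = 1 − 1.725633 = -0.725633
p = 0.113341 / -0.725633 = -0.1562

p = -0.1562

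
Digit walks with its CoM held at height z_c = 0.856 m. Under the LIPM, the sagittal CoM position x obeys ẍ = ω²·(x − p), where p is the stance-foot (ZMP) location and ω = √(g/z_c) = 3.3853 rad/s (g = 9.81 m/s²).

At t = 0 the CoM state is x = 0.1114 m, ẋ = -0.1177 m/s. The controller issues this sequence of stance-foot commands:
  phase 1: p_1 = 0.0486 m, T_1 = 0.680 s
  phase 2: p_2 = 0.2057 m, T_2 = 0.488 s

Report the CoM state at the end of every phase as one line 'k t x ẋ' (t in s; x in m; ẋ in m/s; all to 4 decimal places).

1 0.6800 0.1936 0.4577
2 1.1680 0.5126 1.1346

phase 1: p=0.0486, T=0.680, ωT=2.302004, cosh=5.047124, sinh=4.947066; start (x,ẋ)=(0.111400, -0.117700) → end (x,ẋ)=(0.193560, 0.457684)
phase 2: p=0.2057, T=0.488, ωT=1.652026, cosh=2.704602, sinh=2.512940; start (x,ẋ)=(0.193560, 0.457684) → end (x,ẋ)=(0.512609, 1.134577)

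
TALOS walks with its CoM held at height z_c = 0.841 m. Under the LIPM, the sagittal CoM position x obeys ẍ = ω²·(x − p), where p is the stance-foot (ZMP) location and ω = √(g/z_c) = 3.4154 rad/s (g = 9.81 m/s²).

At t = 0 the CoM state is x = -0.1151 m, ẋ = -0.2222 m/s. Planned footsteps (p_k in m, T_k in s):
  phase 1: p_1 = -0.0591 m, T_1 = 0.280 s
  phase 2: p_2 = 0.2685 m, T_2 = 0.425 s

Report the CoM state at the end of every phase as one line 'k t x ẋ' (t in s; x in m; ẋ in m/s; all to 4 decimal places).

phase 1: p=-0.0591, T=0.280, ωT=0.956312, cosh=1.493195, sinh=1.108887; start (x,ẋ)=(-0.115100, -0.222200) → end (x,ẋ)=(-0.214861, -0.543876)
phase 2: p=0.2685, T=0.425, ωT=1.451545, cosh=2.251957, sinh=2.017749; start (x,ẋ)=(-0.214861, -0.543876) → end (x,ẋ)=(-1.141320, -4.555831)

1 0.2800 -0.2149 -0.5439
2 0.7050 -1.1413 -4.5558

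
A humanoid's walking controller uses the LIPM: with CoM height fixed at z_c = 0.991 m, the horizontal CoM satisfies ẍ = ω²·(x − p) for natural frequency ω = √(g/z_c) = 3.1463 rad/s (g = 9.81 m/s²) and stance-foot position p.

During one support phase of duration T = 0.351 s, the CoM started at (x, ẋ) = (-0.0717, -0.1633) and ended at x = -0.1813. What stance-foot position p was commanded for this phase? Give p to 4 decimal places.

p = -0.0125

ωT = 3.1463·0.351 = 1.104351; cosh(ωT) = 1.674346, sinh(ωT) = 1.342920
x(T) = p + (x₀−p)·cosh(ωT) + (ẋ₀/ω)·sinh(ωT) ⇒ p·(1 − cosh) = x(T) − x₀·cosh − (ẋ₀/ω)·sinh
numerator   = -0.1813 − (-0.0717)·1.674346 − (-0.1633/3.1463)·1.342920 = 0.008451
denominator = 1 − 1.674346 = -0.674346
p = 0.008451 / -0.674346 = -0.0125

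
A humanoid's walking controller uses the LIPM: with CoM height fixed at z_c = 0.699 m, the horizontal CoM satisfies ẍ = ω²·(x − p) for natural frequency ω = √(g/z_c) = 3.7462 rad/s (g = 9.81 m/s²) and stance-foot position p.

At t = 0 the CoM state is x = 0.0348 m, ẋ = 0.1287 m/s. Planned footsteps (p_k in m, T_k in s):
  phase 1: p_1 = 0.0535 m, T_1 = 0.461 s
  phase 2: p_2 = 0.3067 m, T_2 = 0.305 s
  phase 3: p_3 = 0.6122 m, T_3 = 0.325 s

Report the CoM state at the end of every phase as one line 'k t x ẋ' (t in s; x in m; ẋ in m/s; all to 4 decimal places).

phase 1: p=0.0535, T=0.461, ωT=1.726998, cosh=2.900782, sinh=2.722965; start (x,ẋ)=(0.034800, 0.128700) → end (x,ẋ)=(0.092802, 0.182576)
phase 2: p=0.3067, T=0.305, ωT=1.142591, cosh=1.726936, sinh=1.407944; start (x,ẋ)=(0.092802, 0.182576) → end (x,ẋ)=(0.005931, -0.812893)
phase 3: p=0.6122, T=0.325, ωT=1.217515, cosh=1.837373, sinh=1.541408; start (x,ẋ)=(0.005931, -0.812893) → end (x,ẋ)=(-0.836215, -4.994444)

1 0.4610 0.0928 0.1826
2 0.7660 0.0059 -0.8129
3 1.0910 -0.8362 -4.9944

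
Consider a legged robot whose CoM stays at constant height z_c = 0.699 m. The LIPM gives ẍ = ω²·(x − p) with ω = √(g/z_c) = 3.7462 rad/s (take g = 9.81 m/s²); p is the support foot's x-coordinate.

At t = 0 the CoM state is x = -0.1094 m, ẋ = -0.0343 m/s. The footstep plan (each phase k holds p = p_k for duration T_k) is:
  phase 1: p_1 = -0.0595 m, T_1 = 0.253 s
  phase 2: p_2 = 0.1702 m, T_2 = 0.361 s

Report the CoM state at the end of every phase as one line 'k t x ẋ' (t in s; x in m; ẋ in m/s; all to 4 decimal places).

phase 1: p=-0.0595, T=0.253, ωT=0.947789, cosh=1.483798, sinh=1.096200; start (x,ẋ)=(-0.109400, -0.034300) → end (x,ẋ)=(-0.143578, -0.255813)
phase 2: p=0.1702, T=0.361, ωT=1.352378, cosh=2.062617, sinh=1.803993; start (x,ẋ)=(-0.143578, -0.255813) → end (x,ẋ)=(-0.600192, -2.648195)

1 0.2530 -0.1436 -0.2558
2 0.6140 -0.6002 -2.6482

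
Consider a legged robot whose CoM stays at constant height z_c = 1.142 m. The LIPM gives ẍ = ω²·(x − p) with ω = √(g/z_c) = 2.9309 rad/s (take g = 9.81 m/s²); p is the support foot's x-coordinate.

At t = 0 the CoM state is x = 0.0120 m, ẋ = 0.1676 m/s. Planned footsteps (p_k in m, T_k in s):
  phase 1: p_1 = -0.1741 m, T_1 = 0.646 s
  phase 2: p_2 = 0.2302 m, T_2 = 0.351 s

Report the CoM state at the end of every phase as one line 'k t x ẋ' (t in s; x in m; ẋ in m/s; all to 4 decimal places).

phase 1: p=-0.1741, T=0.646, ωT=1.893361, cosh=3.396111, sinh=3.245546; start (x,ẋ)=(0.012000, 0.167600) → end (x,ẋ)=(0.643509, 2.339440)
phase 2: p=0.2302, T=0.351, ωT=1.028746, cosh=1.577505, sinh=1.220050; start (x,ẋ)=(0.643509, 2.339440) → end (x,ẋ)=(1.856039, 5.168407)

1 0.6460 0.6435 2.3394
2 0.9970 1.8560 5.1684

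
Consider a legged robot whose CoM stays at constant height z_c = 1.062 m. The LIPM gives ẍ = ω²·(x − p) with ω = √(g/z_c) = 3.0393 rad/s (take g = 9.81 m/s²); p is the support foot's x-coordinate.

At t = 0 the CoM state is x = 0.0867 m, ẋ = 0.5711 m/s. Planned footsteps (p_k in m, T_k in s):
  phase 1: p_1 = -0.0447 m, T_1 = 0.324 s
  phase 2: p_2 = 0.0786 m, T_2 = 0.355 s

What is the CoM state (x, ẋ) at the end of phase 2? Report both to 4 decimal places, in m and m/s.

x = 1.1300, ẋ = 3.3446

phase 1: p=-0.0447, T=0.324, ωT=0.984733, cosh=1.525318, sinh=1.151779; start (x,ẋ)=(0.086700, 0.571100) → end (x,ẋ)=(0.372152, 1.331088)
phase 2: p=0.0786, T=0.355, ωT=1.078951, cosh=1.640773, sinh=1.300821; start (x,ẋ)=(0.372152, 1.331088) → end (x,ẋ)=(1.129958, 3.344597)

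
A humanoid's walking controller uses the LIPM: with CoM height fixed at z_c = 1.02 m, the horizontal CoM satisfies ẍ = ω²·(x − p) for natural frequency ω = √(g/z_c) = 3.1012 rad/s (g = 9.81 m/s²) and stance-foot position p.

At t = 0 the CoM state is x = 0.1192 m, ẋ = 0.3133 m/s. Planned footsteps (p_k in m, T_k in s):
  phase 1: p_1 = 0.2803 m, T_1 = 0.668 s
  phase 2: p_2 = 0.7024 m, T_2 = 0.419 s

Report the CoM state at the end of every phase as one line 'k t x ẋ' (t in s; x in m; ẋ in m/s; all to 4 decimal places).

1 0.6680 0.0254 -0.6882
2 1.0870 -1.0079 -4.9191

phase 1: p=0.2803, T=0.668, ωT=2.071602, cosh=4.031755, sinh=3.905771; start (x,ẋ)=(0.119200, 0.313300) → end (x,ẋ)=(0.025366, -0.688187)
phase 2: p=0.7024, T=0.419, ωT=1.299403, cosh=1.969900, sinh=1.697206; start (x,ẋ)=(0.025366, -0.688187) → end (x,ẋ)=(-1.007916, -4.919142)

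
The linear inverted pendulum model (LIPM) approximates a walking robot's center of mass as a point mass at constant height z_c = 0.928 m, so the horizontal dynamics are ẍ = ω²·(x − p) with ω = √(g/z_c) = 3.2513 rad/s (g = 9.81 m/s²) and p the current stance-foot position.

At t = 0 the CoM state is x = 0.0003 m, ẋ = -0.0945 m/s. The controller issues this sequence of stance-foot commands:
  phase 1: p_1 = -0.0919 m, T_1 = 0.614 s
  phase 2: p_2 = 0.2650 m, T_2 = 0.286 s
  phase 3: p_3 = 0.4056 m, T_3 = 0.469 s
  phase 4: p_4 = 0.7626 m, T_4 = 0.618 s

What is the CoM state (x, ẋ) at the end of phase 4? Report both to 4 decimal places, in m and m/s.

x = 1.6785, ẋ = 3.1597

phase 1: p=-0.0919, T=0.614, ωT=1.996298, cosh=3.748796, sinh=3.612958; start (x,ẋ)=(0.000300, -0.094500) → end (x,ẋ)=(0.148727, 0.728795)
phase 2: p=0.2650, T=0.286, ωT=0.929872, cosh=1.464394, sinh=1.069790; start (x,ẋ)=(0.148727, 0.728795) → end (x,ẋ)=(0.334530, 0.662822)
phase 3: p=0.4056, T=0.469, ωT=1.524860, cosh=2.406075, sinh=2.188424; start (x,ẋ)=(0.334530, 0.662822) → end (x,ẋ)=(0.680739, 1.089118)
phase 4: p=0.7626, T=0.618, ωT=2.009303, cosh=3.796101, sinh=3.662019; start (x,ẋ)=(0.680739, 1.089118) → end (x,ẋ)=(1.678548, 3.159740)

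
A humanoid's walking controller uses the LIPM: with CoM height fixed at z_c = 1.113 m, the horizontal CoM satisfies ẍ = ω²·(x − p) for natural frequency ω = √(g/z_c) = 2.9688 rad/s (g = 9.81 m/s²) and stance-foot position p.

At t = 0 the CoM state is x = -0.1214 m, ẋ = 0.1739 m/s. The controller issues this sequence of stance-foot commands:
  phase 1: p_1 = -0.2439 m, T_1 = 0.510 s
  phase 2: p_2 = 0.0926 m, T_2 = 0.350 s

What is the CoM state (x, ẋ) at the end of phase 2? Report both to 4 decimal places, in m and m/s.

phase 1: p=-0.2439, T=0.510, ωT=1.514088, cosh=2.382641, sinh=2.162633; start (x,ẋ)=(-0.121400, 0.173900) → end (x,ẋ)=(0.174652, 1.200843)
phase 2: p=0.0926, T=0.350, ωT=1.039080, cosh=1.590198, sinh=1.236418; start (x,ẋ)=(0.174652, 1.200843) → end (x,ẋ)=(0.723194, 2.210763)

x = 0.7232, ẋ = 2.2108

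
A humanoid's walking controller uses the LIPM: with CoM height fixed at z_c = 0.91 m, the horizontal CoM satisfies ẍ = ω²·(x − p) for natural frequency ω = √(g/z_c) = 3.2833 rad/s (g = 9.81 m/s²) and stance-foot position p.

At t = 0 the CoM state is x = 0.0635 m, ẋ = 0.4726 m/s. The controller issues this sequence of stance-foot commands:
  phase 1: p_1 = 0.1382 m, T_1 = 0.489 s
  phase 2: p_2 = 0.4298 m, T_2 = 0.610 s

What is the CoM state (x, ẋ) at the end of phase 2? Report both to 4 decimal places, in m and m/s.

phase 1: p=0.1382, T=0.489, ωT=1.605534, cosh=2.590650, sinh=2.389867; start (x,ẋ)=(0.063500, 0.472600) → end (x,ẋ)=(0.288677, 0.638196)
phase 2: p=0.4298, T=0.610, ωT=2.002813, cosh=3.772413, sinh=3.637458; start (x,ẋ)=(0.288677, 0.638196) → end (x,ẋ)=(0.604463, 0.722130)

x = 0.6045, ẋ = 0.7221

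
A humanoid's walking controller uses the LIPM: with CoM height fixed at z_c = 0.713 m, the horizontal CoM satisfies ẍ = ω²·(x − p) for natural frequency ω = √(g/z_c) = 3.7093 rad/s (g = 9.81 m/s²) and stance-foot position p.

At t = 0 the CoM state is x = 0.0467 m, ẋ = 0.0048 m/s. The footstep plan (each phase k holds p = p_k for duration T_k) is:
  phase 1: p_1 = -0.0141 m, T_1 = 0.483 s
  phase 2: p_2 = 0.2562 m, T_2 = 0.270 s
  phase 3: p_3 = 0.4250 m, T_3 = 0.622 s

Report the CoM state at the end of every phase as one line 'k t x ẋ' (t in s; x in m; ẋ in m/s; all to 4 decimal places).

1 0.4830 0.1771 0.6725
2 0.7530 0.3475 0.6934
3 1.3750 0.9615 2.0878

phase 1: p=-0.0141, T=0.483, ωT=1.791592, cosh=3.082845, sinh=2.916150; start (x,ẋ)=(0.046700, 0.004800) → end (x,ẋ)=(0.177111, 0.672464)
phase 2: p=0.2562, T=0.270, ωT=1.001511, cosh=1.544858, sinh=1.177534; start (x,ẋ)=(0.177111, 0.672464) → end (x,ẋ)=(0.347495, 0.693412)
phase 3: p=0.4250, T=0.622, ωT=2.307185, cosh=5.072821, sinh=4.973280; start (x,ẋ)=(0.347495, 0.693412) → end (x,ẋ)=(0.961529, 2.087785)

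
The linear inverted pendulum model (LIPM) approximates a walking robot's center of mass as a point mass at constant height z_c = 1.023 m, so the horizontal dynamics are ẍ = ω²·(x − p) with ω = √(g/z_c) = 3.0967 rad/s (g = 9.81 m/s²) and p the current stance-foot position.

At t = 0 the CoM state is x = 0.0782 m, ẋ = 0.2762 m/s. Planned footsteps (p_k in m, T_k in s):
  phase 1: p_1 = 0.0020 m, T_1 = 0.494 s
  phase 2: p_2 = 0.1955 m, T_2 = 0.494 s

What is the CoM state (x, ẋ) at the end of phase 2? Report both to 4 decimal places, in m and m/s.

x = 1.4904, ẋ = 4.1417

phase 1: p=0.0020, T=0.494, ωT=1.529770, cosh=2.416850, sinh=2.200264; start (x,ẋ)=(0.078200, 0.276200) → end (x,ẋ)=(0.382409, 1.186727)
phase 2: p=0.1955, T=0.494, ωT=1.529770, cosh=2.416850, sinh=2.200264; start (x,ẋ)=(0.382409, 1.186727) → end (x,ẋ)=(1.490424, 4.141658)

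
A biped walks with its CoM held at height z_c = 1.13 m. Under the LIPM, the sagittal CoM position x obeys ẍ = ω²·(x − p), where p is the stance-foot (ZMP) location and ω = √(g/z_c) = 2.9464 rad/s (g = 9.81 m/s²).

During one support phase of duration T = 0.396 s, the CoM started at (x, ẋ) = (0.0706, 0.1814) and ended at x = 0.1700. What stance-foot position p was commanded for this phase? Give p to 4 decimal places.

p = 0.0573

ωT = 2.9464·0.396 = 1.166774; cosh(ωT) = 1.761493, sinh(ωT) = 1.450123
x(T) = p + (x₀−p)·cosh(ωT) + (ẋ₀/ω)·sinh(ωT) ⇒ p·(1 − cosh) = x(T) − x₀·cosh − (ẋ₀/ω)·sinh
numerator   = 0.1700 − (0.0706)·1.761493 − (0.1814/2.9464)·1.450123 = -0.043641
denominator = 1 − 1.761493 = -0.761493
p = -0.043641 / -0.761493 = 0.0573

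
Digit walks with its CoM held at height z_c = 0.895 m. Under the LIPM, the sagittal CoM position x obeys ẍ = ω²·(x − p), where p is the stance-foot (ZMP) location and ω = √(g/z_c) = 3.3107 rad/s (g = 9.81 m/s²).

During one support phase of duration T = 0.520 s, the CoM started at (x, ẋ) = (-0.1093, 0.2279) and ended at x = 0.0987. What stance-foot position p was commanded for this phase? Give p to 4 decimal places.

p = -0.1208

ωT = 3.3107·0.520 = 1.721564; cosh(ωT) = 2.886028, sinh(ωT) = 2.707242
x(T) = p + (x₀−p)·cosh(ωT) + (ẋ₀/ω)·sinh(ωT) ⇒ p·(1 − cosh) = x(T) − x₀·cosh − (ẋ₀/ω)·sinh
numerator   = 0.0987 − (-0.1093)·2.886028 − (0.2279/3.3107)·2.707242 = 0.227783
denominator = 1 − 2.886028 = -1.886028
p = 0.227783 / -1.886028 = -0.1208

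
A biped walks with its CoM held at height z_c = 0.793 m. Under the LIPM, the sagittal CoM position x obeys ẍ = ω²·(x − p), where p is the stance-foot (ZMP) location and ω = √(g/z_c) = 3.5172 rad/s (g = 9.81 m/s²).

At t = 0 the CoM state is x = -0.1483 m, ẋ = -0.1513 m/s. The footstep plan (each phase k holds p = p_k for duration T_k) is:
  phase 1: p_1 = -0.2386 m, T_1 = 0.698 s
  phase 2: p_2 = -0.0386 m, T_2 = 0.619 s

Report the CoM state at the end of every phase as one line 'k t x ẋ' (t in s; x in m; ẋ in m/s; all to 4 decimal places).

phase 1: p=-0.2386, T=0.698, ωT=2.455006, cosh=5.866181, sinh=5.780318; start (x,ẋ)=(-0.148300, -0.151300) → end (x,ẋ)=(0.042463, 0.948294)
phase 2: p=-0.0386, T=0.619, ωT=2.177147, cosh=4.467233, sinh=4.353869; start (x,ẋ)=(0.042463, 0.948294) → end (x,ẋ)=(1.497402, 5.477606)

1 0.6980 0.0425 0.9483
2 1.3170 1.4974 5.4776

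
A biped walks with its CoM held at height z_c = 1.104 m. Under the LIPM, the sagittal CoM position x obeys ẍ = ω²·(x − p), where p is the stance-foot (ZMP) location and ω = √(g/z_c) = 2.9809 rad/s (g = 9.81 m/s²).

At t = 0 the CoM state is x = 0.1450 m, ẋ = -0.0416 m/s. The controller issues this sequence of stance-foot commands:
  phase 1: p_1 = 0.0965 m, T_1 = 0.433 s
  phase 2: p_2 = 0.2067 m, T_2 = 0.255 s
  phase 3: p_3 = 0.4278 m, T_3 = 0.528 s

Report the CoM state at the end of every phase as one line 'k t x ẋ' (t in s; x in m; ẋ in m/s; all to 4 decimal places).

phase 1: p=0.0965, T=0.433, ωT=1.290730, cosh=1.955254, sinh=1.680184; start (x,ẋ)=(0.145000, -0.041600) → end (x,ẋ)=(0.167882, 0.161572)
phase 2: p=0.2067, T=0.255, ωT=0.760130, cosh=1.303080, sinh=0.835474; start (x,ẋ)=(0.167882, 0.161572) → end (x,ẋ)=(0.201402, 0.113866)
phase 3: p=0.4278, T=0.528, ωT=1.573915, cosh=2.516368, sinh=2.309136; start (x,ẋ)=(0.201402, 0.113866) → end (x,ẋ)=(-0.053696, -1.271839)

1 0.4330 0.1679 0.1616
2 0.6880 0.2014 0.1139
3 1.2160 -0.0537 -1.2718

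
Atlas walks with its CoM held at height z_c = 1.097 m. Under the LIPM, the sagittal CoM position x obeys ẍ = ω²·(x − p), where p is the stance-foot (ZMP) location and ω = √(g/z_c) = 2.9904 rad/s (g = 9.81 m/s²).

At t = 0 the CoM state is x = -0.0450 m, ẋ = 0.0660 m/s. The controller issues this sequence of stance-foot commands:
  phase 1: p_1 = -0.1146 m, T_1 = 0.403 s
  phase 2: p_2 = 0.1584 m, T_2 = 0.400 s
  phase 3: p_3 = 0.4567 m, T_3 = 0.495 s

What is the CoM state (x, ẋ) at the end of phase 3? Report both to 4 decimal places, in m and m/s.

phase 1: p=-0.1146, T=0.403, ωT=1.205131, cosh=1.818425, sinh=1.518772; start (x,ẋ)=(-0.045000, 0.066000) → end (x,ẋ)=(0.045483, 0.436121)
phase 2: p=0.1584, T=0.400, ωT=1.196160, cosh=1.804873, sinh=1.502520; start (x,ẋ)=(0.045483, 0.436121) → end (x,ẋ)=(0.173726, 0.279790)
phase 3: p=0.4567, T=0.495, ωT=1.480248, cosh=2.310808, sinh=2.083227; start (x,ẋ)=(0.173726, 0.279790) → end (x,ẋ)=(-0.002286, -1.116295)

x = -0.0023, ẋ = -1.1163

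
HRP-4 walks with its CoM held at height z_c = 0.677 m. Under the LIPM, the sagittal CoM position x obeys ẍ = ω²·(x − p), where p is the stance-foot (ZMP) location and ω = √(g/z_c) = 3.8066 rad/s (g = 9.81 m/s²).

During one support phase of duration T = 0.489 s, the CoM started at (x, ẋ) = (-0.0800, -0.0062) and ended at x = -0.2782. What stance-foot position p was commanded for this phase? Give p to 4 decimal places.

ωT = 3.8066·0.489 = 1.861427; cosh(ωT) = 3.294182, sinh(ωT) = 3.138731
x(T) = p + (x₀−p)·cosh(ωT) + (ẋ₀/ω)·sinh(ωT) ⇒ p·(1 − cosh) = x(T) − x₀·cosh − (ẋ₀/ω)·sinh
numerator   = -0.2782 − (-0.0800)·3.294182 − (-0.0062/3.8066)·3.138731 = -0.009553
denominator = 1 − 3.294182 = -2.294182
p = -0.009553 / -2.294182 = 0.0042

p = 0.0042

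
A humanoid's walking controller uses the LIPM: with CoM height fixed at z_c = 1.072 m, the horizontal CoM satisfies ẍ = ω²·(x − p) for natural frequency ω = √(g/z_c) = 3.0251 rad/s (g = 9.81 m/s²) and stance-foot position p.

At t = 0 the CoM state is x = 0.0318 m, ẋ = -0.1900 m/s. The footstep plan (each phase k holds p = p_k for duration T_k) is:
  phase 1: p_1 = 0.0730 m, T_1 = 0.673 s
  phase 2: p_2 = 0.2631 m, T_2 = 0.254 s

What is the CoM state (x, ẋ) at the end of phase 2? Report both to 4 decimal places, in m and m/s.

x = -0.8441, ẋ = -3.0867

phase 1: p=0.0730, T=0.673, ωT=2.035892, cosh=3.894824, sinh=3.764260; start (x,ẋ)=(0.031800, -0.190000) → end (x,ẋ)=(-0.323892, -1.209172)
phase 2: p=0.2631, T=0.254, ωT=0.768375, cosh=1.310013, sinh=0.846247; start (x,ẋ)=(-0.323892, -1.209172) → end (x,ẋ)=(-0.844123, -3.086719)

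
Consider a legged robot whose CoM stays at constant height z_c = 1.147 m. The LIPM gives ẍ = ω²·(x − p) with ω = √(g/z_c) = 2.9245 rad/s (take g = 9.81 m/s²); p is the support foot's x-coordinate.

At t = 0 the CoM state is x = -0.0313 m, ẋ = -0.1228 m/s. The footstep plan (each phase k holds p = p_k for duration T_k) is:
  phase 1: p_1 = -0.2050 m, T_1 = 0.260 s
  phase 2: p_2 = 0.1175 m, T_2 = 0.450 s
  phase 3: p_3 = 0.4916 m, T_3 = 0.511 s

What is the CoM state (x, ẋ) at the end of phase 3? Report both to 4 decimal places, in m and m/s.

phase 1: p=-0.2050, T=0.260, ωT=0.760370, cosh=1.303280, sinh=0.835787; start (x,ẋ)=(-0.031300, -0.122800) → end (x,ẋ)=(-0.013715, 0.264525)
phase 2: p=0.1175, T=0.450, ωT=1.316025, cosh=1.998385, sinh=1.730186; start (x,ẋ)=(-0.013715, 0.264525) → end (x,ẋ)=(0.011780, -0.135315)
phase 3: p=0.4916, T=0.511, ωT=1.494420, cosh=2.340564, sinh=2.116185; start (x,ẋ)=(0.011780, -0.135315) → end (x,ẋ)=(-0.729365, -3.286218)

x = -0.7294, ẋ = -3.2862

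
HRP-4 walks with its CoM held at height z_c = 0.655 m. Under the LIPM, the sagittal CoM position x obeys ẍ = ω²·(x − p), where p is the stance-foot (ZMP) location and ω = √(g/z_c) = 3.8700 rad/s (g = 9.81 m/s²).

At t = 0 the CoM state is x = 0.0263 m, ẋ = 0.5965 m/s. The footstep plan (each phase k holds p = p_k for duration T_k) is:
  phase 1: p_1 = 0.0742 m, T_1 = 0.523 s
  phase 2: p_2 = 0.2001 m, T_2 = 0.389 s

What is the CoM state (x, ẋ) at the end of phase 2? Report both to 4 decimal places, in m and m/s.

x = 1.7111, ẋ = 5.9785

phase 1: p=0.0742, T=0.523, ωT=2.024010, cosh=3.850369, sinh=3.718245; start (x,ẋ)=(0.026300, 0.596500) → end (x,ẋ)=(0.462877, 1.607483)
phase 2: p=0.2001, T=0.389, ωT=1.505430, cosh=2.364006, sinh=2.142084; start (x,ẋ)=(0.462877, 1.607483) → end (x,ẋ)=(1.711064, 5.978484)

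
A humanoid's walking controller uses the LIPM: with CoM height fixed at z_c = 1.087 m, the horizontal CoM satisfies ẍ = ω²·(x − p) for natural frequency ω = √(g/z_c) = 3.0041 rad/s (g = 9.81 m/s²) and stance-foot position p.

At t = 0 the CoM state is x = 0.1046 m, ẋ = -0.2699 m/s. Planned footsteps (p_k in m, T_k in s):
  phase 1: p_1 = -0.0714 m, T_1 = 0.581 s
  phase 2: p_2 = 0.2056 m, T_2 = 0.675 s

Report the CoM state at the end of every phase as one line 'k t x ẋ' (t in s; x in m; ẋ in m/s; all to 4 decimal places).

1 0.5810 0.1986 0.6716
2 1.2560 1.0128 2.5162

phase 1: p=-0.0714, T=0.581, ωT=1.745382, cosh=2.951334, sinh=2.776756; start (x,ẋ)=(0.104600, -0.269900) → end (x,ẋ)=(0.198560, 0.671566)
phase 2: p=0.2056, T=0.675, ωT=2.027768, cosh=3.864368, sinh=3.732739; start (x,ẋ)=(0.198560, 0.671566) → end (x,ẋ)=(1.012849, 2.516237)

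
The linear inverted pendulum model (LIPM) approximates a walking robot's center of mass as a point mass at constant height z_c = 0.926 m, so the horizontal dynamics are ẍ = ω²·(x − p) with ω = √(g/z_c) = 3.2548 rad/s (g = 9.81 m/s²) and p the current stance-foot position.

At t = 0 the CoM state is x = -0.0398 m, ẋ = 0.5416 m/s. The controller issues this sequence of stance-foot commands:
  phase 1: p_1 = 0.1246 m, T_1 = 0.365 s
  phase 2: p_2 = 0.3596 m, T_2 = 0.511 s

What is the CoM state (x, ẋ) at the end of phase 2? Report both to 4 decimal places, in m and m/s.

phase 1: p=0.1246, T=0.365, ωT=1.188002, cosh=1.792675, sinh=1.487845; start (x,ẋ)=(-0.039800, 0.541600) → end (x,ẋ)=(0.077462, 0.174783)
phase 2: p=0.3596, T=0.511, ωT=1.663203, cosh=2.732857, sinh=2.543326; start (x,ẋ)=(0.077462, 0.174783) → end (x,ẋ)=(-0.274865, -1.857884)

x = -0.2749, ẋ = -1.8579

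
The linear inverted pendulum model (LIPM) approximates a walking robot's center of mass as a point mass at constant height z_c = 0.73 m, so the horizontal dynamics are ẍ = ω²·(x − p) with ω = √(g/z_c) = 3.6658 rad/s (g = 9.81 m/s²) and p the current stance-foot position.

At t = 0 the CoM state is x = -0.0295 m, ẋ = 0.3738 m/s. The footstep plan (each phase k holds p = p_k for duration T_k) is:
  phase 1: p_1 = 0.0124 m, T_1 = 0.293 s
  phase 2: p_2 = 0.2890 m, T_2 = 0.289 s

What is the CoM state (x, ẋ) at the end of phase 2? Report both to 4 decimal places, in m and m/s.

phase 1: p=0.0124, T=0.293, ωT=1.074079, cosh=1.634454, sinh=1.292842; start (x,ẋ)=(-0.029500, 0.373800) → end (x,ẋ)=(0.075747, 0.412382)
phase 2: p=0.2890, T=0.289, ωT=1.059416, cosh=1.615672, sinh=1.269014; start (x,ẋ)=(0.075747, 0.412382) → end (x,ẋ)=(0.087210, -0.325768)

x = 0.0872, ẋ = -0.3258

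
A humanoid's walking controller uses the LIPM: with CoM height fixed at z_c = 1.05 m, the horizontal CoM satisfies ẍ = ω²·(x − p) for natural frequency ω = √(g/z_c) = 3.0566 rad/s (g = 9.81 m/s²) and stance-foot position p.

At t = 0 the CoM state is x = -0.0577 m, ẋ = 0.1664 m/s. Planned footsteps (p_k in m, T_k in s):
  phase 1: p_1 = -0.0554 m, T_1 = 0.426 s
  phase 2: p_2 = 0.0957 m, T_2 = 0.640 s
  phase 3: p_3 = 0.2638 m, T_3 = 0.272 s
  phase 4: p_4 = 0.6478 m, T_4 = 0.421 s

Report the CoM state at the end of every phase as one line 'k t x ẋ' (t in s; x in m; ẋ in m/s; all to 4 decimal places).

1 0.4260 0.0327 0.3166
2 1.0660 0.2276 0.4750
3 1.3380 0.3589 0.5459
4 1.7590 0.3836 -0.4131

phase 1: p=-0.0554, T=0.426, ωT=1.302112, cosh=1.974505, sinh=1.702548; start (x,ẋ)=(-0.057700, 0.166400) → end (x,ẋ)=(0.032745, 0.316588)
phase 2: p=0.0957, T=0.640, ωT=1.956224, cosh=3.606981, sinh=3.465590; start (x,ẋ)=(0.032745, 0.316588) → end (x,ẋ)=(0.227571, 0.475047)
phase 3: p=0.2638, T=0.272, ωT=0.831395, cosh=1.365981, sinh=0.930540; start (x,ẋ)=(0.227571, 0.475047) → end (x,ẋ)=(0.358933, 0.545859)
phase 4: p=0.6478, T=0.421, ωT=1.286829, cosh=1.948714, sinh=1.672569; start (x,ẋ)=(0.358933, 0.545859) → end (x,ẋ)=(0.383575, -0.413073)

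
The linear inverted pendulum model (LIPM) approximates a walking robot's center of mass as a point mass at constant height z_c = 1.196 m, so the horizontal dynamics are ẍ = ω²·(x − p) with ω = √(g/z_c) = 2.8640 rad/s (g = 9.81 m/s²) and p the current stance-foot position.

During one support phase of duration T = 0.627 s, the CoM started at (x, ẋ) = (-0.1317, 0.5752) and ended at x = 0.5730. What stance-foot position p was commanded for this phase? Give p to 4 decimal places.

p = -0.1873

ωT = 2.8640·0.627 = 1.795728; cosh(ωT) = 3.094933, sinh(ωT) = 2.928926
x(T) = p + (x₀−p)·cosh(ωT) + (ẋ₀/ω)·sinh(ωT) ⇒ p·(1 − cosh) = x(T) − x₀·cosh − (ẋ₀/ω)·sinh
numerator   = 0.5730 − (-0.1317)·3.094933 − (0.5752/2.8640)·2.928926 = 0.392363
denominator = 1 − 3.094933 = -2.094933
p = 0.392363 / -2.094933 = -0.1873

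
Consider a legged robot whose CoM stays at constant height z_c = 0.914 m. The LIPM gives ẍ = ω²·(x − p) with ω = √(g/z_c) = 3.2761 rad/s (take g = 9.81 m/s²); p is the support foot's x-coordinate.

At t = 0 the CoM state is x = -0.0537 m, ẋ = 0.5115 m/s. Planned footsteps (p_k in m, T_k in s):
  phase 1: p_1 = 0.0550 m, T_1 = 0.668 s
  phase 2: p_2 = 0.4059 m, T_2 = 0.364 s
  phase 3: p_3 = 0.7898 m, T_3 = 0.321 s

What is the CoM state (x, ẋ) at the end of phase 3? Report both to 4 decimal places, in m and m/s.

phase 1: p=0.0550, T=0.668, ωT=2.188435, cosh=4.516665, sinh=4.404573; start (x,ẋ)=(-0.053700, 0.511500) → end (x,ẋ)=(0.251728, 0.741753)
phase 2: p=0.4059, T=0.364, ωT=1.192500, cosh=1.799386, sinh=1.495924; start (x,ẋ)=(0.251728, 0.741753) → end (x,ẋ)=(0.467182, 0.579133)
phase 3: p=0.7898, T=0.321, ωT=1.051628, cosh=1.605838, sinh=1.256469; start (x,ẋ)=(0.467182, 0.579133) → end (x,ẋ)=(0.493840, -0.398005)

x = 0.4938, ẋ = -0.3980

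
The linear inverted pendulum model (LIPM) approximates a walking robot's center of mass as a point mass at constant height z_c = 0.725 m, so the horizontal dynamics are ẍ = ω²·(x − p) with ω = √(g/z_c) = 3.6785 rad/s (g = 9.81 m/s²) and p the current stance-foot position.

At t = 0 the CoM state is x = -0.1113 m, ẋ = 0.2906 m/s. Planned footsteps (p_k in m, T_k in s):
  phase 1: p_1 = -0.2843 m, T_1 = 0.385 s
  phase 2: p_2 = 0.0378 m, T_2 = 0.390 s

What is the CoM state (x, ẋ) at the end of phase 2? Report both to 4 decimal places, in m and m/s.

x = 1.5061, ẋ = 5.6636

phase 1: p=-0.2843, T=0.385, ωT=1.416223, cosh=2.182075, sinh=1.939447; start (x,ẋ)=(-0.111300, 0.290600) → end (x,ẋ)=(0.246415, 1.868337)
phase 2: p=0.0378, T=0.390, ωT=1.434615, cosh=2.218118, sinh=1.979911; start (x,ẋ)=(0.246415, 1.868337) → end (x,ẋ)=(1.506143, 5.663552)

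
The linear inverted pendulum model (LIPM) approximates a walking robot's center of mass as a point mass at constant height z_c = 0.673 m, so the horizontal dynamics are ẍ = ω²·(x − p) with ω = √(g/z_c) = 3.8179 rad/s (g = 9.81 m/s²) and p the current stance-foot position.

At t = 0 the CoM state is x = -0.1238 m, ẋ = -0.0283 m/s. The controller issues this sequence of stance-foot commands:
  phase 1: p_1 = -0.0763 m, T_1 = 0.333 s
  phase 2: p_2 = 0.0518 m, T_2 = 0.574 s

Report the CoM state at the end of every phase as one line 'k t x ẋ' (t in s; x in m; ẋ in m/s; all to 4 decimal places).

1 0.3330 -0.1798 -0.3523
2 0.9070 -1.4052 -5.5032

phase 1: p=-0.0763, T=0.333, ωT=1.271361, cosh=1.923075, sinh=1.642626; start (x,ẋ)=(-0.123800, -0.028300) → end (x,ẋ)=(-0.179822, -0.352314)
phase 2: p=0.0518, T=0.574, ωT=2.191475, cosh=4.530075, sinh=4.418323; start (x,ẋ)=(-0.179822, -0.352314) → end (x,ẋ)=(-1.405185, -5.503173)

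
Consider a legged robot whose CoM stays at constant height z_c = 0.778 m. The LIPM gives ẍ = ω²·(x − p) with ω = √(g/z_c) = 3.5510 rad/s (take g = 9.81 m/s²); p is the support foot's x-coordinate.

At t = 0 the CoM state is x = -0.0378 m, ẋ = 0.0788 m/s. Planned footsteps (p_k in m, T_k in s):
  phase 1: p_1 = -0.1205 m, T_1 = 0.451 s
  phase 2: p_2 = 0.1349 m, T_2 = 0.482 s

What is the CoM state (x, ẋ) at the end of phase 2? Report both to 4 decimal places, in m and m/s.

phase 1: p=-0.1205, T=0.451, ωT=1.601501, cosh=2.581033, sinh=2.379439; start (x,ẋ)=(-0.037800, 0.078800) → end (x,ẋ)=(0.145753, 0.902150)
phase 2: p=0.1349, T=0.482, ωT=1.711582, cosh=2.859148, sinh=2.678568; start (x,ẋ)=(0.145753, 0.902150) → end (x,ẋ)=(0.846435, 2.682613)

x = 0.8464, ẋ = 2.6826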